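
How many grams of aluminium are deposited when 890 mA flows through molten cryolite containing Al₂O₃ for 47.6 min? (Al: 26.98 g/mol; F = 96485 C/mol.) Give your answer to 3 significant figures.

0.237 g

Q = It = 0.890 × 2856 = 2542 C
Moles of electrons = 2542 / 96485 = 0.02635 mol
Al³⁺ + 3e⁻ → Al, so n(Al) = 0.02635 / 3 = 0.008783 mol
m = 0.008783 × 26.98 = 0.237 g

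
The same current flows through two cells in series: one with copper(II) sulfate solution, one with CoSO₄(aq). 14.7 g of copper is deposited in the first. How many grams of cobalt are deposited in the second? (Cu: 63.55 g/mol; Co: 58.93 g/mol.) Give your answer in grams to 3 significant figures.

n(Cu) = 14.7 / 63.55 = 0.2313 mol
Cu²⁺ + 2e⁻ → Cu, so n(e⁻) = 2 × 0.2313 = 0.4626 mol
In series, the same 0.4626 mol of electrons flows through the second cell.
Co²⁺ + 2e⁻ → Co, so n(Co) = 0.4626 / 2 = 0.2313 mol
m(Co) = 0.2313 × 58.93 = 13.6 g

13.6 g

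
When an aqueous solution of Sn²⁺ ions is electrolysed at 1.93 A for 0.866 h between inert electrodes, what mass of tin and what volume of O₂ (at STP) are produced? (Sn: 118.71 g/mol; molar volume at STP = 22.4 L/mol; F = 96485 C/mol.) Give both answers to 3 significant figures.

Q = 1.93 × 3117.6 = 6017 C; n(e⁻) = 6017 / 96485 = 0.06236 mol
Cathode: Sn²⁺ + 2e⁻ → Sn → n(Sn) = 0.06236/2 = 0.03118 mol → 3.70 g
Anode: 2H₂O → O₂ + 4H⁺ + 4e⁻ → n(O₂) = 0.06236/4 = 0.01559 mol → 0.349 L

3.70 g Sn; 0.349 L O₂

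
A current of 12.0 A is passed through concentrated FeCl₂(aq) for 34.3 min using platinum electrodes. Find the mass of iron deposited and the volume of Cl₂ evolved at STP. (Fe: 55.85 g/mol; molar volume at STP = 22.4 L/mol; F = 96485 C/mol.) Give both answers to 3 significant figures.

Q = 12.0 × 2058 = 24700 C; n(e⁻) = 24700 / 96485 = 0.2560 mol
Cathode: Fe²⁺ + 2e⁻ → Fe → n(Fe) = 0.2560/2 = 0.1280 mol → 7.15 g
Anode: 2Cl⁻ → Cl₂ + 2e⁻ → n(Cl₂) = 0.2560/2 = 0.1280 mol → 2.87 L

7.15 g Fe; 2.87 L Cl₂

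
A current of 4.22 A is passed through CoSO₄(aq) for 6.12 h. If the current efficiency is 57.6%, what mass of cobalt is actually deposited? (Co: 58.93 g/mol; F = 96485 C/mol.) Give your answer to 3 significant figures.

Q = 4.22 × 22032 = 92980 C
n(e⁻) = 92980 / 96485 = 0.9637 mol
Co²⁺ + 2e⁻ → Co, so theoretical m(Co) = 0.4819 × 58.93 = 28.40 g
Actual mass = 57.6% × 28.40 = 16.4 g

16.4 g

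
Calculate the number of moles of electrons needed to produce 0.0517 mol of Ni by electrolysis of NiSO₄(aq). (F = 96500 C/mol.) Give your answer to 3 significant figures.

0.103 mol

Ni²⁺ + 2e⁻ → Ni, so n(e⁻) = 2 × 0.0517 = 0.1034 mol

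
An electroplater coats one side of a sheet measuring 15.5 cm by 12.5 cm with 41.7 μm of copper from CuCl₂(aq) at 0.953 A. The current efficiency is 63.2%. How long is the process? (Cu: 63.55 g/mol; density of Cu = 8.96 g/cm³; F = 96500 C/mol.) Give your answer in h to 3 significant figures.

10.1 h

Plated area = 15.5 × 12.5 = 193.8 cm²
Volume = 193.8 × 41.7×10⁻⁴ cm = 0.8081 cm³
m(Cu) = 0.8081 × 8.96 = 7.241 g
n(Cu) = 7.241 / 63.55 = 0.1139 mol; n(e⁻) = 2 × 0.1139 = 0.2278 mol
Q = 0.2278 × 96500 / 0.632 = 34780 C
t = 34780 / 0.953 = 36500 s = 10.1 h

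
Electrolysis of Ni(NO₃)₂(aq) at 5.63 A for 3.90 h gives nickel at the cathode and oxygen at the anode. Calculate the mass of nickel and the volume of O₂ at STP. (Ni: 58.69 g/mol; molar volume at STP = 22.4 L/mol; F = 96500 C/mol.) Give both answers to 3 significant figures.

Q = 5.63 × 14040 = 79050 C; n(e⁻) = 79050 / 96500 = 0.8192 mol
Cathode: Ni²⁺ + 2e⁻ → Ni → n(Ni) = 0.8192/2 = 0.4096 mol → 24.0 g
Anode: 2H₂O → O₂ + 4H⁺ + 4e⁻ → n(O₂) = 0.8192/4 = 0.2048 mol → 4.59 L

24.0 g Ni; 4.59 L O₂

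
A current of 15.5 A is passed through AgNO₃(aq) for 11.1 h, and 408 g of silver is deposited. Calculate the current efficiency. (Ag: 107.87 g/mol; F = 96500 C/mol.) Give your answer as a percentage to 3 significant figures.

58.9%

Q = 15.5 × 39960 = 6.194×10^5 C
n(e⁻) = 6.194×10^5 / 96500 = 6.419 mol
Ag⁺ + e⁻ → Ag, so theoretical n(Ag) = 6.419 mol → 692.4 g
Efficiency = 408 / 692.4 = 0.5893 = 58.9%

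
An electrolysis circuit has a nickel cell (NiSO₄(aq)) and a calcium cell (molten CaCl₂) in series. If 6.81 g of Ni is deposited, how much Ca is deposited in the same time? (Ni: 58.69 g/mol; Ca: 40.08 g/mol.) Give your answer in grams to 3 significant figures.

4.65 g

n(Ni) = 6.81 / 58.69 = 0.1160 mol
Ni²⁺ + 2e⁻ → Ni, so n(e⁻) = 2 × 0.1160 = 0.2320 mol
Same current for the same time ⇒ same n(e⁻) = 0.2320 mol in both cells.
Ca²⁺ + 2e⁻ → Ca, so n(Ca) = 0.2320 / 2 = 0.1160 mol
m(Ca) = 0.1160 × 40.08 = 4.65 g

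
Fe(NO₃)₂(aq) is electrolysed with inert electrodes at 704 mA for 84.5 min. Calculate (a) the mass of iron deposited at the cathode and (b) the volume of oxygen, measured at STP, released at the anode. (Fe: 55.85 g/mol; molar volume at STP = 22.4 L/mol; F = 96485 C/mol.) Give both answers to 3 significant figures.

1.03 g Fe; 0.207 L O₂

Q = 0.704 × 5070 = 3569 C; n(e⁻) = 3569 / 96485 = 0.03699 mol
Cathode: Fe²⁺ + 2e⁻ → Fe → n(Fe) = 0.03699/2 = 0.01850 mol → 1.03 g
Anode: 2H₂O → O₂ + 4H⁺ + 4e⁻ → n(O₂) = 0.03699/4 = 0.009248 mol → 0.207 L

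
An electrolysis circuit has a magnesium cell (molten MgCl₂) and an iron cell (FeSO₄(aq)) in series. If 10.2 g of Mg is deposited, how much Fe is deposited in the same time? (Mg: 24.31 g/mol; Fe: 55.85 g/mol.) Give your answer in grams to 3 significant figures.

n(Mg) = 10.2 / 24.31 = 0.4196 mol
Mg²⁺ + 2e⁻ → Mg, so n(e⁻) = 2 × 0.4196 = 0.8392 mol
Since the cells are in series, n(e⁻) in the Fe cell is also 0.8392 mol.
Fe²⁺ + 2e⁻ → Fe, so n(Fe) = 0.8392 / 2 = 0.4196 mol
m(Fe) = 0.4196 × 55.85 = 23.4 g

23.4 g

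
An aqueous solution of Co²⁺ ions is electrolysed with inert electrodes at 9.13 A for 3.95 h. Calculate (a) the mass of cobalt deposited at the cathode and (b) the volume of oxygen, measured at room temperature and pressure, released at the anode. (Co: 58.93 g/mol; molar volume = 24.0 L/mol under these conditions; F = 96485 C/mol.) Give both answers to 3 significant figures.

Q = 9.13 × 14220 = 1.298×10^5 C; n(e⁻) = 1.298×10^5 / 96485 = 1.345 mol
Cathode: Co²⁺ + 2e⁻ → Co → n(Co) = 1.345/2 = 0.6725 mol → 39.6 g
Anode: 2H₂O → O₂ + 4H⁺ + 4e⁻ → n(O₂) = 1.345/4 = 0.3363 mol → 8.07 L

39.6 g Co; 8.07 L O₂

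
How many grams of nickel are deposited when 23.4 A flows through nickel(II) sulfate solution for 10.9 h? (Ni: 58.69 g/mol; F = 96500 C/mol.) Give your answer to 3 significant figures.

Q = It = 23.4 × 39240 = 9.182×10^5 C
n(e⁻) = Q/F = 9.182×10^5/96500 = 9.515 mol
Ni²⁺ + 2e⁻ → Ni, so n(Ni) = 9.515 / 2 = 4.758 mol
m = 4.758 × 58.69 = 279 g

279 g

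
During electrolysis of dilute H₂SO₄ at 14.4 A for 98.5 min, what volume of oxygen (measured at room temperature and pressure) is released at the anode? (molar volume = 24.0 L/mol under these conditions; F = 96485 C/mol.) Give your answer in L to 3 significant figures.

Q = It = 14.4 × 5910 = 85100 C
Moles of electrons = 85100 / 96485 = 0.8820 mol
2H₂O → O₂ + 4H⁺ + 4e⁻, so n(O₂) = 0.8820 / 4 = 0.2205 mol
V = 0.2205 × 24.0 = 5.292 L

5.29 L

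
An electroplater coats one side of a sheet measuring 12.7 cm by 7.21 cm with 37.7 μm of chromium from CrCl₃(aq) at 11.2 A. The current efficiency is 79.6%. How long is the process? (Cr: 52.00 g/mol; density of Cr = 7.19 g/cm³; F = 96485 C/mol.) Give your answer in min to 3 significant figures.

25.8 min

Plated area = 12.7 × 7.21 = 91.57 cm²
Volume = 91.57 × 37.7×10⁻⁴ cm = 0.3452 cm³
m(Cr) = 0.3452 × 7.19 = 2.482 g
n(Cr) = 2.482 / 52.00 = 0.04773 mol; n(e⁻) = 3 × 0.04773 = 0.1432 mol
Q = 0.1432 × 96485 / 0.796 = 17360 C
t = 17360 / 11.2 = 1550 s = 25.8 min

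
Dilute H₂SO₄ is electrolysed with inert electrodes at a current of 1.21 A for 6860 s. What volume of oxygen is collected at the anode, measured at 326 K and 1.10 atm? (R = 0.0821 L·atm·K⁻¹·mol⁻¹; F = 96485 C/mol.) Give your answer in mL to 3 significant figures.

Q = It = 1.21 × 6860 = 8301 C
n(e⁻) = Q/F = 8301/96485 = 0.08603 mol
2H₂O → O₂ + 4H⁺ + 4e⁻, so n(O₂) = 0.08603 / 4 = 0.02151 mol
V = nRT/P = 0.02151 × 0.0821 × 326 / 1.10 = 0.5234 L
= 523 mL

523 mL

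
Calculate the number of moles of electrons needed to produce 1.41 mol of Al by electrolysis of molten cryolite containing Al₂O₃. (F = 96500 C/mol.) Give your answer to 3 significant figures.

4.23 mol

Al³⁺ + 3e⁻ → Al, so n(e⁻) = 3 × 1.41 = 4.230 mol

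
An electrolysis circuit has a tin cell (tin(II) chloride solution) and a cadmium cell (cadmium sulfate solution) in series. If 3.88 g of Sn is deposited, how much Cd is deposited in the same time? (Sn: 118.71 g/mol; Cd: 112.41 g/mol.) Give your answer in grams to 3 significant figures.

3.67 g

n(Sn) = 3.88 / 118.71 = 0.03268 mol
Sn²⁺ + 2e⁻ → Sn, so n(e⁻) = 2 × 0.03268 = 0.06536 mol
In series, the same 0.06536 mol of electrons flows through the second cell.
Cd²⁺ + 2e⁻ → Cd, so n(Cd) = 0.06536 / 2 = 0.03268 mol
m(Cd) = 0.03268 × 112.41 = 3.67 g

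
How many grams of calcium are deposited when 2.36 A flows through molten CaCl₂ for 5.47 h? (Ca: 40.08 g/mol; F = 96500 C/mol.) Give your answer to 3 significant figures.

Charge passed = 2.36 × 19692 = 46470 C
n(e⁻) = Q/F = 46470/96500 = 0.4816 mol
Ca²⁺ + 2e⁻ → Ca, so n(Ca) = 0.4816 / 2 = 0.2408 mol
m = 0.2408 × 40.08 = 9.65 g

9.65 g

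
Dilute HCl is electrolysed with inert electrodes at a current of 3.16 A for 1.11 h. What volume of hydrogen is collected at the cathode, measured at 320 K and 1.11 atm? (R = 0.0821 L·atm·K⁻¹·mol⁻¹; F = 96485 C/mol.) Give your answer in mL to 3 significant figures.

Q = It = 3.16 × 3996 = 12630 C
Moles of electrons = 12630 / 96485 = 0.1309 mol
2H⁺ + 2e⁻ → H₂, so n(H₂) = 0.1309 / 2 = 0.06545 mol
V = nRT/P = 0.06545 × 0.0821 × 320 / 1.11 = 1.549 L
= 1550 mL

1550 mL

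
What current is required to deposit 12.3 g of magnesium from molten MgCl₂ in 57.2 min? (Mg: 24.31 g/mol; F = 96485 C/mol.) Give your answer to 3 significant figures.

n(Mg) = 12.3 / 24.31 = 0.5060 mol
Mg²⁺ + 2e⁻ → Mg, so n(e⁻) = 2 × 0.5060 = 1.012 mol
Q = 1.012 × 96485 = 97640 C
I = Q / t = 97640 / 3432 s = 28.4 A

28.4 A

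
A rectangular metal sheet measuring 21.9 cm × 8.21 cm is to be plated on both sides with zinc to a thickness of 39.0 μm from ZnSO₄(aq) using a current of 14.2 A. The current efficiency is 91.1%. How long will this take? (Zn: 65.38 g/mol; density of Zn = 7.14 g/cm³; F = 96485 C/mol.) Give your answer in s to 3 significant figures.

2280 s

Plated area = 2 × 21.9 × 8.21 = 359.6 cm²
Volume = 359.6 × 39.0×10⁻⁴ cm = 1.402 cm³
m(Zn) = 1.402 × 7.14 = 10.01 g
n(Zn) = 10.01 / 65.38 = 0.1531 mol; n(e⁻) = 2 × 0.1531 = 0.3062 mol
Q = 0.3062 × 96485 / 0.911 = 32430 C
t = 32430 / 14.2 = 2284 s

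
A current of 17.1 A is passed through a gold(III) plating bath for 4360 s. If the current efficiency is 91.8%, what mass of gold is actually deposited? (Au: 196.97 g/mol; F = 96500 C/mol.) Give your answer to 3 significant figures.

Q = 17.1 × 4360 = 74560 C
n(e⁻) = 74560 / 96500 = 0.7726 mol
Au³⁺ + 3e⁻ → Au, so theoretical m(Au) = 0.2575 × 196.97 = 50.72 g
Actual mass = 91.8% × 50.72 = 46.6 g

46.6 g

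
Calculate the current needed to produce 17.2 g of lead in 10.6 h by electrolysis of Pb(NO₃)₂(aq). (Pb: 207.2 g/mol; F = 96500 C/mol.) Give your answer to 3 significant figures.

0.420 A

n(Pb) = 17.2 / 207.2 = 0.08301 mol
Pb²⁺ + 2e⁻ → Pb, so n(e⁻) = 2 × 0.08301 = 0.1660 mol
Q = 0.1660 × 96500 = 16020 C
I = Q / t = 16020 / 38160 s = 0.420 A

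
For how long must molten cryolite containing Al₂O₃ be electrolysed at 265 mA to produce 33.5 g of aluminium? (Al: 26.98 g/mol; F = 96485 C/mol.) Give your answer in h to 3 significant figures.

377 h

n(Al) = 33.5 / 26.98 = 1.242 mol
Al³⁺ + 3e⁻ → Al, so n(e⁻) = 3 × 1.242 = 3.726 mol
Q = 3.726 × 96485 = 3.595×10^5 C
t = Q / I = 3.595×10^5 / 0.265 = 1.357×10^6 s = 377 h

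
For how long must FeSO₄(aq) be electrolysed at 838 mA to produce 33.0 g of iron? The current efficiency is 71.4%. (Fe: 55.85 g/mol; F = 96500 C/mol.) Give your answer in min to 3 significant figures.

3180 min

n(Fe) = 33.0 / 55.85 = 0.5909 mol
Fe²⁺ + 2e⁻ → Fe, so n(e⁻) = 2 × 0.5909 = 1.182 mol
Q = 1.182 × 96500 / 0.714 = 1.598×10^5 C
t = Q / I = 1.598×10^5 / 0.838 = 1.907×10^5 s = 3180 min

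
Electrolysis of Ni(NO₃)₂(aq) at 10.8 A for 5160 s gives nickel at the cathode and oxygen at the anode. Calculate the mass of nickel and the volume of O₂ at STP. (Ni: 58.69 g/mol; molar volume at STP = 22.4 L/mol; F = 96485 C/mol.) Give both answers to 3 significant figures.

Q = 10.8 × 5160 = 55730 C; n(e⁻) = 55730 / 96485 = 0.5776 mol
Cathode: Ni²⁺ + 2e⁻ → Ni → n(Ni) = 0.5776/2 = 0.2888 mol → 16.9 g
Anode: 2H₂O → O₂ + 4H⁺ + 4e⁻ → n(O₂) = 0.5776/4 = 0.1444 mol → 3.23 L

16.9 g Ni; 3.23 L O₂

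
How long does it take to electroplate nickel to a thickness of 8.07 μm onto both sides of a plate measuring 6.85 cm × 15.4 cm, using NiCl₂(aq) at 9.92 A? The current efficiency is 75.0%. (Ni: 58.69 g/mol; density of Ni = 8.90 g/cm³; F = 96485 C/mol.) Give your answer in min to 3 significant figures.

Plated area = 2 × 6.85 × 15.4 = 211.0 cm²
Volume = 211.0 × 8.07×10⁻⁴ cm = 0.1703 cm³
m(Ni) = 0.1703 × 8.90 = 1.516 g
n(Ni) = 1.516 / 58.69 = 0.02583 mol; n(e⁻) = 2 × 0.02583 = 0.05166 mol
Q = 0.05166 × 96485 / 0.750 = 6646 C
t = 6646 / 9.92 = 670.0 s = 11.2 min

11.2 min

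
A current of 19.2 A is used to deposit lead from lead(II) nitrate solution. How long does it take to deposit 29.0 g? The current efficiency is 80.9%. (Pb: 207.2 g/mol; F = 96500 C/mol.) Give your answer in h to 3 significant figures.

n(Pb) = 29.0 / 207.2 = 0.1400 mol
Pb²⁺ + 2e⁻ → Pb, so n(e⁻) = 2 × 0.1400 = 0.2800 mol
Q = 0.2800 × 96500 / 0.809 = 33400 C
t = Q / I = 33400 / 19.2 = 1740 s = 0.483 h

0.483 h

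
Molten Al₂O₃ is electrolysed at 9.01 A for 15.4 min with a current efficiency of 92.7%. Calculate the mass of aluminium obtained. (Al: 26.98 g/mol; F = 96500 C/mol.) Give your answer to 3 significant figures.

Q = 9.01 × 924 = 8325 C
n(e⁻) = 8325 / 96500 = 0.08627 mol
Al³⁺ + 3e⁻ → Al, so theoretical m(Al) = 0.02876 × 26.98 = 0.7759 g
Actual mass = 92.7% × 0.7759 = 0.719 g

0.719 g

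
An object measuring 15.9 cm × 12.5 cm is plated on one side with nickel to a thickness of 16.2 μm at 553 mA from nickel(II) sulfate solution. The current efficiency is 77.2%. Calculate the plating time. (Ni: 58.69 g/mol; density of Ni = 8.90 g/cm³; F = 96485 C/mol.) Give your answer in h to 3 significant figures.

Plated area = 15.9 × 12.5 = 198.8 cm²
Volume = 198.8 × 16.2×10⁻⁴ cm = 0.3221 cm³
m(Ni) = 0.3221 × 8.90 = 2.867 g
n(Ni) = 2.867 / 58.69 = 0.04885 mol; n(e⁻) = 2 × 0.04885 = 0.09770 mol
Q = 0.09770 × 96485 / 0.772 = 12210 C
t = 12210 / 0.553 = 22080 s = 6.13 h

6.13 h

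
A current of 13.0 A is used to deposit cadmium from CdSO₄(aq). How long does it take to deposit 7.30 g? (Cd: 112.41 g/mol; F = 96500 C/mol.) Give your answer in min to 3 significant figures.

n(Cd) = 7.30 / 112.41 = 0.06494 mol
Cd²⁺ + 2e⁻ → Cd, so n(e⁻) = 2 × 0.06494 = 0.1299 mol
Q = 0.1299 × 96500 = 12540 C
t = Q / I = 12540 / 13.0 = 964.6 s = 16.1 min

16.1 min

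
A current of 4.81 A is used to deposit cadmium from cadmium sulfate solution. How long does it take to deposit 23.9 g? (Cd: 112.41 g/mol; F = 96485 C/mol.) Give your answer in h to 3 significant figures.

2.37 h

n(Cd) = 23.9 / 112.41 = 0.2126 mol
Cd²⁺ + 2e⁻ → Cd, so n(e⁻) = 2 × 0.2126 = 0.4252 mol
Q = 0.4252 × 96485 = 41030 C
t = Q / I = 41030 / 4.81 = 8530 s = 2.37 h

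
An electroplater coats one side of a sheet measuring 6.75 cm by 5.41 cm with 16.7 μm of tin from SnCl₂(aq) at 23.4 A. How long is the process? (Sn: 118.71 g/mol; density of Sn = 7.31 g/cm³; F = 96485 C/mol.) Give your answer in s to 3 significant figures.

31.0 s

Plated area = 6.75 × 5.41 = 36.52 cm²
Volume = 36.52 × 16.7×10⁻⁴ cm = 0.06099 cm³
m(Sn) = 0.06099 × 7.31 = 0.4458 g
n(Sn) = 0.4458 / 118.71 = 0.003755 mol; n(e⁻) = 2 × 0.003755 = 0.007510 mol
Q = 0.007510 × 96485 = 724.6 C
t = 724.6 / 23.4 = 30.97 s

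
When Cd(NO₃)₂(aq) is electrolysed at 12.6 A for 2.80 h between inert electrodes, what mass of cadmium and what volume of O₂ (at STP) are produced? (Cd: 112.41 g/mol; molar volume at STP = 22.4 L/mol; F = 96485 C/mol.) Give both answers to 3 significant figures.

Q = 12.6 × 10080 = 1.270×10^5 C; n(e⁻) = 1.270×10^5 / 96485 = 1.316 mol
Cathode: Cd²⁺ + 2e⁻ → Cd → n(Cd) = 1.316/2 = 0.6580 mol → 74.0 g
Anode: 2H₂O → O₂ + 4H⁺ + 4e⁻ → n(O₂) = 1.316/4 = 0.3290 mol → 7.37 L

74.0 g Cd; 7.37 L O₂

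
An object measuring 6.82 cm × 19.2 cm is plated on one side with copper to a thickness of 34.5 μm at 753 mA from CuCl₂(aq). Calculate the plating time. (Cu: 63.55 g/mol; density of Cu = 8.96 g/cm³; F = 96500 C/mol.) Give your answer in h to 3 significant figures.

Plated area = 6.82 × 19.2 = 130.9 cm²
Volume = 130.9 × 34.5×10⁻⁴ cm = 0.4516 cm³
m(Cu) = 0.4516 × 8.96 = 4.046 g
n(Cu) = 4.046 / 63.55 = 0.06367 mol; n(e⁻) = 2 × 0.06367 = 0.1273 mol
Q = 0.1273 × 96500 = 12280 C
t = 12280 / 0.753 = 16310 s = 4.53 h

4.53 h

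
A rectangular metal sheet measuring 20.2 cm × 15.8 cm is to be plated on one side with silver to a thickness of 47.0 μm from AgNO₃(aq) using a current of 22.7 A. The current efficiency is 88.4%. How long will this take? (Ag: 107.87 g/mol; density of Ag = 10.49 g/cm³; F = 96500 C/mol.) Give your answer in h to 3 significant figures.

0.195 h

Plated area = 20.2 × 15.8 = 319.2 cm²
Volume = 319.2 × 47.0×10⁻⁴ cm = 1.500 cm³
m(Ag) = 1.500 × 10.49 = 15.74 g
n(Ag) = 15.74 / 107.87 = 0.1459 mol; n(e⁻) = 0.1459 mol
Q = 0.1459 × 96500 / 0.884 = 15930 C
t = 15930 / 22.7 = 701.8 s = 0.195 h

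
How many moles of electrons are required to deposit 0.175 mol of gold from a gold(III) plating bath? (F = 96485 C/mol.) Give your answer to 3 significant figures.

Au³⁺ + 3e⁻ → Au, so n(e⁻) = 3 × 0.175 = 0.5250 mol

0.525 mol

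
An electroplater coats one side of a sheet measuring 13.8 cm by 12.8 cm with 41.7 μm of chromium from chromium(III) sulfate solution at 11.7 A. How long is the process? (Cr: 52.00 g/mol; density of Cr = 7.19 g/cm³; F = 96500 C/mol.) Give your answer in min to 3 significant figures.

42.0 min

Plated area = 13.8 × 12.8 = 176.6 cm²
Volume = 176.6 × 41.7×10⁻⁴ cm = 0.7364 cm³
m(Cr) = 0.7364 × 7.19 = 5.295 g
n(Cr) = 5.295 / 52.00 = 0.1018 mol; n(e⁻) = 3 × 0.1018 = 0.3054 mol
Q = 0.3054 × 96500 = 29470 C
t = 29470 / 11.7 = 2519 s = 42.0 min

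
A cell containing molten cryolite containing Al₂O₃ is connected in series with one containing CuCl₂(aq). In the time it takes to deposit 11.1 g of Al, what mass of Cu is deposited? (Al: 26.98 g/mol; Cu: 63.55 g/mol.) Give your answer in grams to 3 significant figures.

n(Al) = 11.1 / 26.98 = 0.4114 mol
Al³⁺ + 3e⁻ → Al, so n(e⁻) = 3 × 0.4114 = 1.234 mol
In series, the same 1.234 mol of electrons flows through the second cell.
Cu²⁺ + 2e⁻ → Cu, so n(Cu) = 1.234 / 2 = 0.6170 mol
m(Cu) = 0.6170 × 63.55 = 39.2 g

39.2 g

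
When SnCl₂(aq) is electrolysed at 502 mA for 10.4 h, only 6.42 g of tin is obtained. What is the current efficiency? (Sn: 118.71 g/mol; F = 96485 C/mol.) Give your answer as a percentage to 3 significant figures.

Q = 0.502 × 37440 = 18790 C
n(e⁻) = 18790 / 96485 = 0.1947 mol
Sn²⁺ + 2e⁻ → Sn, so theoretical n(Sn) = 0.09735 mol → 11.56 g
Efficiency = 6.42 / 11.56 = 0.5554 = 55.5%

55.5%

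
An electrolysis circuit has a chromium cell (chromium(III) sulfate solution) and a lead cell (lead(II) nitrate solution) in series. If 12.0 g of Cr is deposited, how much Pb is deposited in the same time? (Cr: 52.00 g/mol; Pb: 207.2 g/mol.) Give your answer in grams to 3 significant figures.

71.7 g

n(Cr) = 12.0 / 52.00 = 0.2308 mol
Cr³⁺ + 3e⁻ → Cr, so n(e⁻) = 3 × 0.2308 = 0.6924 mol
Same current for the same time ⇒ same n(e⁻) = 0.6924 mol in both cells.
Pb²⁺ + 2e⁻ → Pb, so n(Pb) = 0.6924 / 2 = 0.3462 mol
m(Pb) = 0.3462 × 207.2 = 71.7 g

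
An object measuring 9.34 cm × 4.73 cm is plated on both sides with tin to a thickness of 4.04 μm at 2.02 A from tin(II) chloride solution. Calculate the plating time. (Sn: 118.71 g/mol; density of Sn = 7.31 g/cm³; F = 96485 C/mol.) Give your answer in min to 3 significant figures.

3.50 min

Plated area = 2 × 9.34 × 4.73 = 88.36 cm²
Volume = 88.36 × 4.04×10⁻⁴ cm = 0.03570 cm³
m(Sn) = 0.03570 × 7.31 = 0.2610 g
n(Sn) = 0.2610 / 118.71 = 0.002199 mol; n(e⁻) = 2 × 0.002199 = 0.004398 mol
Q = 0.004398 × 96485 = 424.3 C
t = 424.3 / 2.02 = 210.0 s = 3.50 min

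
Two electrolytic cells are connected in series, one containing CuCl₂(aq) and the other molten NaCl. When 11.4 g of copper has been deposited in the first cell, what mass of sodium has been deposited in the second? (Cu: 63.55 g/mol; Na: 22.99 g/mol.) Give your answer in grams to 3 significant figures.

n(Cu) = 11.4 / 63.55 = 0.1794 mol
Cu²⁺ + 2e⁻ → Cu, so n(e⁻) = 2 × 0.1794 = 0.3588 mol
Same current for the same time ⇒ same n(e⁻) = 0.3588 mol in both cells.
Na⁺ + e⁻ → Na, so n(Na) = 0.3588 mol
m(Na) = 0.3588 × 22.99 = 8.25 g

8.25 g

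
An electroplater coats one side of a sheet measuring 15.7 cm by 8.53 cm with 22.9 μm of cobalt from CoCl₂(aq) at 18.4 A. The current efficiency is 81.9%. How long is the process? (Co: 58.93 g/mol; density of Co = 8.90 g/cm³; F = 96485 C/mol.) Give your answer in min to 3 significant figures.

Plated area = 15.7 × 8.53 = 133.9 cm²
Volume = 133.9 × 22.9×10⁻⁴ cm = 0.3066 cm³
m(Co) = 0.3066 × 8.90 = 2.729 g
n(Co) = 2.729 / 58.93 = 0.04631 mol; n(e⁻) = 2 × 0.04631 = 0.09262 mol
Q = 0.09262 × 96485 / 0.819 = 10910 C
t = 10910 / 18.4 = 592.9 s = 9.88 min

9.88 min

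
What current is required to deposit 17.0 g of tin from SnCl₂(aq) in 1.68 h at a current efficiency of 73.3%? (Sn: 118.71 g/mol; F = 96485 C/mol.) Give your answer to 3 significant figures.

n(Sn) = 17.0 / 118.71 = 0.1432 mol
Sn²⁺ + 2e⁻ → Sn, so n(e⁻) = 2 × 0.1432 = 0.2864 mol
Q = 0.2864 × 96485 / 0.733 = 37700 C
I = Q / t = 37700 / 6048 s = 6.23 A

6.23 A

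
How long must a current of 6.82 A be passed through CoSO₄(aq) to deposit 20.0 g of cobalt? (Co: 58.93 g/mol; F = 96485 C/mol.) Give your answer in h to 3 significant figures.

2.67 h

n(Co) = 20.0 / 58.93 = 0.3394 mol
Co²⁺ + 2e⁻ → Co, so n(e⁻) = 2 × 0.3394 = 0.6788 mol
Q = 0.6788 × 96485 = 65490 C
t = Q / I = 65490 / 6.82 = 9603 s = 2.67 h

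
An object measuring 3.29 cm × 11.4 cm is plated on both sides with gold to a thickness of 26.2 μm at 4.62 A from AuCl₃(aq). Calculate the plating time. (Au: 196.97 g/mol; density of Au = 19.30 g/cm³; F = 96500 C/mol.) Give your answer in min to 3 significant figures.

Plated area = 2 × 3.29 × 11.4 = 75.01 cm²
Volume = 75.01 × 26.2×10⁻⁴ cm = 0.1965 cm³
m(Au) = 0.1965 × 19.30 = 3.792 g
n(Au) = 3.792 / 196.97 = 0.01925 mol; n(e⁻) = 3 × 0.01925 = 0.05775 mol
Q = 0.05775 × 96500 = 5573 C
t = 5573 / 4.62 = 1206 s = 20.1 min

20.1 min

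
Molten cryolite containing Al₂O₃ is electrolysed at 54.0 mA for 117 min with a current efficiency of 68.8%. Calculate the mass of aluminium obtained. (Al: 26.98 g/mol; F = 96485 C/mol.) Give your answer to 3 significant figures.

0.0243 g

Q = 0.0540 × 7020 = 379.1 C
n(e⁻) = 379.1 / 96485 = 0.003929 mol
Al³⁺ + 3e⁻ → Al, so theoretical m(Al) = 0.001310 × 26.98 = 0.03534 g
Actual mass = 68.8% × 0.03534 = 0.0243 g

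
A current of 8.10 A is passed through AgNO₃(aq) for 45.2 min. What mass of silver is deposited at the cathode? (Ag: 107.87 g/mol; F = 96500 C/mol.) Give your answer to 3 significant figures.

24.6 g

Q = It = 8.10 × 2712 = 21970 C
Moles of electrons = 21970 / 96500 = 0.2277 mol
Ag⁺ + e⁻ → Ag, so n(Ag) = 0.2277 mol
m = 0.2277 × 107.87 = 24.6 g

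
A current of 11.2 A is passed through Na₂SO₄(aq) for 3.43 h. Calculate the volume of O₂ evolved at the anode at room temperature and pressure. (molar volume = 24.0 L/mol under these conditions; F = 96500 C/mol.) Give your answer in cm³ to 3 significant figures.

8600 cm³

Charge passed = 11.2 × 12348 = 1.383×10^5 C
n(e⁻) = Q/F = 1.383×10^5/96500 = 1.433 mol
2H₂O → O₂ + 4H⁺ + 4e⁻, so n(O₂) = 1.433 / 4 = 0.3583 mol
V = 0.3583 × 24.0 = 8.599 L
= 8600 cm³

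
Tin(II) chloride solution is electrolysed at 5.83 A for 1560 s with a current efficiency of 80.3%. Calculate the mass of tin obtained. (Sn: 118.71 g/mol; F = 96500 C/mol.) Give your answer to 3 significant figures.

4.49 g

Q = 5.83 × 1560 = 9095 C
n(e⁻) = 9095 / 96500 = 0.09425 mol
Sn²⁺ + 2e⁻ → Sn, so theoretical m(Sn) = 0.04713 × 118.71 = 5.595 g
Actual mass = 80.3% × 5.595 = 4.49 g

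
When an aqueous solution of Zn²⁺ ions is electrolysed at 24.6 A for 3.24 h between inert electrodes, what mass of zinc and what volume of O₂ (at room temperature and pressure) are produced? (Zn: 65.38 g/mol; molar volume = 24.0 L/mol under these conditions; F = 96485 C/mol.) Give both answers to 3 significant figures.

Q = 24.6 × 11664 = 2.869×10^5 C; n(e⁻) = 2.869×10^5 / 96485 = 2.974 mol
Cathode: Zn²⁺ + 2e⁻ → Zn → n(Zn) = 2.974/2 = 1.487 mol → 97.2 g
Anode: 2H₂O → O₂ + 4H⁺ + 4e⁻ → n(O₂) = 2.974/4 = 0.7435 mol → 17.8 L

97.2 g Zn; 17.8 L O₂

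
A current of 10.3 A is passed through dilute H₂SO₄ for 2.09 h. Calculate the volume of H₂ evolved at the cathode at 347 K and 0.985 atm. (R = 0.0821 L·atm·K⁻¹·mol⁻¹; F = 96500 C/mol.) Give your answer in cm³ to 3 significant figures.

Charge passed = 10.3 × 7524 = 77500 C
Moles of electrons = 77500 / 96500 = 0.8031 mol
2H⁺ + 2e⁻ → H₂, so n(H₂) = 0.8031 / 2 = 0.4016 mol
V = nRT/P = 0.4016 × 0.0821 × 347 / 0.985 = 11.62 L
= 11600 cm³

11600 cm³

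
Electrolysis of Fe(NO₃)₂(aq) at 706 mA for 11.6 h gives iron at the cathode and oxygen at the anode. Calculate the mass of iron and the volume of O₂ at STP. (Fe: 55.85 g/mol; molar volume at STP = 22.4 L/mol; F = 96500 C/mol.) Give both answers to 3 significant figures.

Q = 0.706 × 41760 = 29480 C; n(e⁻) = 29480 / 96500 = 0.3055 mol
Cathode: Fe²⁺ + 2e⁻ → Fe → n(Fe) = 0.3055/2 = 0.1528 mol → 8.53 g
Anode: 2H₂O → O₂ + 4H⁺ + 4e⁻ → n(O₂) = 0.3055/4 = 0.07638 mol → 1.71 L

8.53 g Fe; 1.71 L O₂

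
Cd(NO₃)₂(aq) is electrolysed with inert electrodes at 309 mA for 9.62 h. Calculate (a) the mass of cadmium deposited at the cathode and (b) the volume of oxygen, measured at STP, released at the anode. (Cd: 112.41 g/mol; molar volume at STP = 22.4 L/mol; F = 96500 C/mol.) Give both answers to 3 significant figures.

6.23 g Cd; 0.621 L O₂

Q = 0.309 × 34632 = 10700 C; n(e⁻) = 10700 / 96500 = 0.1109 mol
Cathode: Cd²⁺ + 2e⁻ → Cd → n(Cd) = 0.1109/2 = 0.05545 mol → 6.23 g
Anode: 2H₂O → O₂ + 4H⁺ + 4e⁻ → n(O₂) = 0.1109/4 = 0.02773 mol → 0.621 L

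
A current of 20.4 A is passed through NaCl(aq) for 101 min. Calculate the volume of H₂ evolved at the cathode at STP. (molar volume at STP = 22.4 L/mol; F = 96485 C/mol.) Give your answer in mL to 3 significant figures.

Q = 20.4 A × 6060 s = 1.236×10^5 C
n(e⁻) = 1.236×10^5 / 96485 = 1.281 mol
2H⁺ + 2e⁻ → H₂, so n(H₂) = 1.281 / 2 = 0.6405 mol
V = 0.6405 × 22.4 = 14.35 L
= 14400 mL

14400 mL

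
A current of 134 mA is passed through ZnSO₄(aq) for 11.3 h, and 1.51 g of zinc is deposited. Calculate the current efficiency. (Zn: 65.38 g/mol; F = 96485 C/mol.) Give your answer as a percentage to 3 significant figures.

81.8%

Q = 0.134 × 40680 = 5451 C
n(e⁻) = 5451 / 96485 = 0.05650 mol
Zn²⁺ + 2e⁻ → Zn, so theoretical n(Zn) = 0.02825 mol → 1.847 g
Efficiency = 1.51 / 1.847 = 0.8175 = 81.8%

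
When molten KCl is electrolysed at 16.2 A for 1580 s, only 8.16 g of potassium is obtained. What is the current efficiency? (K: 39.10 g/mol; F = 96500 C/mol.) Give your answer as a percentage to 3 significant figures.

Q = 16.2 × 1580 = 25600 C
n(e⁻) = 25600 / 96500 = 0.2653 mol
K⁺ + e⁻ → K, so theoretical n(K) = 0.2653 mol → 10.37 g
Efficiency = 8.16 / 10.37 = 0.7869 = 78.7%

78.7%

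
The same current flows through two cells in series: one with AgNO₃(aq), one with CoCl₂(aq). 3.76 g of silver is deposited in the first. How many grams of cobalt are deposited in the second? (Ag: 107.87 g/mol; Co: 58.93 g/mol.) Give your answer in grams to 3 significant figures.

n(Ag) = 3.76 / 107.87 = 0.03486 mol
Ag⁺ + e⁻ → Ag, so n(e⁻) = 0.03486 mol
Same current for the same time ⇒ same n(e⁻) = 0.03486 mol in both cells.
Co²⁺ + 2e⁻ → Co, so n(Co) = 0.03486 / 2 = 0.01743 mol
m(Co) = 0.01743 × 58.93 = 1.03 g

1.03 g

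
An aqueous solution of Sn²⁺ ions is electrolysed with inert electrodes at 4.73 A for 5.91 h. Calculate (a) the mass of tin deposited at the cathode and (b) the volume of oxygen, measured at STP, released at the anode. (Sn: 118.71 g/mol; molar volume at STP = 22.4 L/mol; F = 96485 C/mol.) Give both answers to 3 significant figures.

Q = 4.73 × 21276 = 1.006×10^5 C; n(e⁻) = 1.006×10^5 / 96485 = 1.043 mol
Cathode: Sn²⁺ + 2e⁻ → Sn → n(Sn) = 1.043/2 = 0.5215 mol → 61.9 g
Anode: 2H₂O → O₂ + 4H⁺ + 4e⁻ → n(O₂) = 1.043/4 = 0.2608 mol → 5.84 L

61.9 g Sn; 5.84 L O₂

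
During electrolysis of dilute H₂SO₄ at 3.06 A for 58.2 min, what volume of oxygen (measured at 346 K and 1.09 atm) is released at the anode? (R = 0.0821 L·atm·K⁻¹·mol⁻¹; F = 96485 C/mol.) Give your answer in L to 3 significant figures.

Q = It = 3.06 × 3492 = 10690 C
n(e⁻) = 10690 / 96485 = 0.1108 mol
2H₂O → O₂ + 4H⁺ + 4e⁻, so n(O₂) = 0.1108 / 4 = 0.02770 mol
V = nRT/P = 0.02770 × 0.0821 × 346 / 1.09 = 0.7219 L

0.722 L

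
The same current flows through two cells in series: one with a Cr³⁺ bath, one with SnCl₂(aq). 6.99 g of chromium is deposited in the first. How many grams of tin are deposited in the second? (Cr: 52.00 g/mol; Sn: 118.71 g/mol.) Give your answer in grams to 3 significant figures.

n(Cr) = 6.99 / 52.00 = 0.1344 mol
Cr³⁺ + 3e⁻ → Cr, so n(e⁻) = 3 × 0.1344 = 0.4032 mol
In series, the same 0.4032 mol of electrons flows through the second cell.
Sn²⁺ + 2e⁻ → Sn, so n(Sn) = 0.4032 / 2 = 0.2016 mol
m(Sn) = 0.2016 × 118.71 = 23.9 g

23.9 g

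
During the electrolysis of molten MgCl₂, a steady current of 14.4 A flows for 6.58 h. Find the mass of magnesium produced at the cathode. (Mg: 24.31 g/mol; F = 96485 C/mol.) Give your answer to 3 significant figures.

Charge passed = 14.4 × 23688 = 3.411×10^5 C
n(e⁻) = 3.411×10^5 / 96485 = 3.535 mol
Mg²⁺ + 2e⁻ → Mg, so n(Mg) = 3.535 / 2 = 1.768 mol
m = 1.768 × 24.31 = 43.0 g

43.0 g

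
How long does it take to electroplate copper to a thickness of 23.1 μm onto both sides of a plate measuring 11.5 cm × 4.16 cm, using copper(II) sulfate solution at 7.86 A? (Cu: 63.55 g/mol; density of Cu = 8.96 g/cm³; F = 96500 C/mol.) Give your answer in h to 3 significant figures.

0.213 h

Plated area = 2 × 11.5 × 4.16 = 95.68 cm²
Volume = 95.68 × 23.1×10⁻⁴ cm = 0.2210 cm³
m(Cu) = 0.2210 × 8.96 = 1.980 g
n(Cu) = 1.980 / 63.55 = 0.03116 mol; n(e⁻) = 2 × 0.03116 = 0.06232 mol
Q = 0.06232 × 96500 = 6014 C
t = 6014 / 7.86 = 765.1 s = 0.213 h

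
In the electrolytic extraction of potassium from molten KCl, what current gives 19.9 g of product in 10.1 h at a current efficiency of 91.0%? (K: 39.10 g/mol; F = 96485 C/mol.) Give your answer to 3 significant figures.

1.48 A

n(K) = 19.9 / 39.10 = 0.5090 mol
K⁺ + e⁻ → K, so n(e⁻) = 0.5090 mol
Q = 0.5090 × 96485 / 0.910 = 53970 C
I = Q / t = 53970 / 36360 s = 1.48 A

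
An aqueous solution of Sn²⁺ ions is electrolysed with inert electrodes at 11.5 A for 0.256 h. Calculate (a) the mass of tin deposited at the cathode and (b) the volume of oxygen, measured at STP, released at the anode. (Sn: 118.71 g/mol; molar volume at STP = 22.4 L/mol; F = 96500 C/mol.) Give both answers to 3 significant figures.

6.52 g Sn; 0.615 L O₂

Q = 11.5 × 921.6 = 10600 C; n(e⁻) = 10600 / 96500 = 0.1098 mol
Cathode: Sn²⁺ + 2e⁻ → Sn → n(Sn) = 0.1098/2 = 0.05490 mol → 6.52 g
Anode: 2H₂O → O₂ + 4H⁺ + 4e⁻ → n(O₂) = 0.1098/4 = 0.02745 mol → 0.615 L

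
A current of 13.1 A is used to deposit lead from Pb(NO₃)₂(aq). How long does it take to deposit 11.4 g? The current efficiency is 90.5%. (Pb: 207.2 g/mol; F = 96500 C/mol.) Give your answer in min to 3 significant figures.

n(Pb) = 11.4 / 207.2 = 0.05502 mol
Pb²⁺ + 2e⁻ → Pb, so n(e⁻) = 2 × 0.05502 = 0.1100 mol
Q = 0.1100 × 96500 / 0.905 = 11730 C
t = Q / I = 11730 / 13.1 = 895.4 s = 14.9 min

14.9 min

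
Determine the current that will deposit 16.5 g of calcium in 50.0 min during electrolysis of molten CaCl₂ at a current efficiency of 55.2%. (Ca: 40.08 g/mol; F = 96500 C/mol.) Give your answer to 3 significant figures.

n(Ca) = 16.5 / 40.08 = 0.4117 mol
Ca²⁺ + 2e⁻ → Ca, so n(e⁻) = 2 × 0.4117 = 0.8234 mol
Q = 0.8234 × 96500 / 0.552 = 1.439×10^5 C
I = Q / t = 1.439×10^5 / 3000 s = 48.0 A

48.0 A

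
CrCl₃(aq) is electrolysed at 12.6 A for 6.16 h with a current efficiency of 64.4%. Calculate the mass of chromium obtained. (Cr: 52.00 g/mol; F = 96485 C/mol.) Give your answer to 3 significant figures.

Q = 12.6 × 22176 = 2.794×10^5 C
n(e⁻) = 2.794×10^5 / 96485 = 2.896 mol
Cr³⁺ + 3e⁻ → Cr, so theoretical m(Cr) = 0.9653 × 52.00 = 50.20 g
Actual mass = 64.4% × 50.20 = 32.3 g

32.3 g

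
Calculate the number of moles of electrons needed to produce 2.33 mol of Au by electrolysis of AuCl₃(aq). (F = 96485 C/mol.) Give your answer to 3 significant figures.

6.99 mol

Au³⁺ + 3e⁻ → Au, so n(e⁻) = 3 × 2.33 = 6.990 mol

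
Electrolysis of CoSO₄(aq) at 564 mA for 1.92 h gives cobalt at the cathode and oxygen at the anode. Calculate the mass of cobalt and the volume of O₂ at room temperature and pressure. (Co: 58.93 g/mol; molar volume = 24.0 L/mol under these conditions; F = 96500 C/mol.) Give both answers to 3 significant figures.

Q = 0.564 × 6912 = 3898 C; n(e⁻) = 3898 / 96500 = 0.04039 mol
Cathode: Co²⁺ + 2e⁻ → Co → n(Co) = 0.04039/2 = 0.02020 mol → 1.19 g
Anode: 2H₂O → O₂ + 4H⁺ + 4e⁻ → n(O₂) = 0.04039/4 = 0.01010 mol → 0.242 L

1.19 g Co; 0.242 L O₂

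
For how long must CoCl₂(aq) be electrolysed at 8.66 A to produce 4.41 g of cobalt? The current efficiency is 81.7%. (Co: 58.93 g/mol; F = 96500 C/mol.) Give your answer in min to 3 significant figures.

34.0 min

n(Co) = 4.41 / 58.93 = 0.07483 mol
Co²⁺ + 2e⁻ → Co, so n(e⁻) = 2 × 0.07483 = 0.1497 mol
Q = 0.1497 × 96500 / 0.817 = 17680 C
t = Q / I = 17680 / 8.66 = 2042 s = 34.0 min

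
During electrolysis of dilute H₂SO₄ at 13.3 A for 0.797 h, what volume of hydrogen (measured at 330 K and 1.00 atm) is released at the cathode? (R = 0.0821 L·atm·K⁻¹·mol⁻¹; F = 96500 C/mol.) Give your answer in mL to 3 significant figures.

5360 mL

Q = It = 13.3 × 2869.2 = 38160 C
n(e⁻) = Q/F = 38160/96500 = 0.3954 mol
2H⁺ + 2e⁻ → H₂, so n(H₂) = 0.3954 / 2 = 0.1977 mol
V = nRT/P = 0.1977 × 0.0821 × 330 / 1.00 = 5.356 L
= 5360 mL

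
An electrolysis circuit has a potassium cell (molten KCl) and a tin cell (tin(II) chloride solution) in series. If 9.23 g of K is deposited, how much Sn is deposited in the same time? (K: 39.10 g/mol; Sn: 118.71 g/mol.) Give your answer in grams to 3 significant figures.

14.0 g

n(K) = 9.23 / 39.10 = 0.2361 mol
K⁺ + e⁻ → K, so n(e⁻) = 0.2361 mol
The cells are in series, so the same charge (and hence the same n(e⁻) = 0.2361 mol) passes through both.
Sn²⁺ + 2e⁻ → Sn, so n(Sn) = 0.2361 / 2 = 0.1181 mol
m(Sn) = 0.1181 × 118.71 = 14.0 g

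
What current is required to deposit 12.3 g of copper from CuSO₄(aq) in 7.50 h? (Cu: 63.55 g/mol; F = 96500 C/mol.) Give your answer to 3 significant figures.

1.38 A

n(Cu) = 12.3 / 63.55 = 0.1935 mol
Cu²⁺ + 2e⁻ → Cu, so n(e⁻) = 2 × 0.1935 = 0.3870 mol
Q = 0.3870 × 96500 = 37350 C
I = Q / t = 37350 / 27000 s = 1.38 A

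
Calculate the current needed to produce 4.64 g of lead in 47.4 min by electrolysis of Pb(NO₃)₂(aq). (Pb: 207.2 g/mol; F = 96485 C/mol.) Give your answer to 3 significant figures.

n(Pb) = 4.64 / 207.2 = 0.02239 mol
Pb²⁺ + 2e⁻ → Pb, so n(e⁻) = 2 × 0.02239 = 0.04478 mol
Q = 0.04478 × 96485 = 4321 C
I = Q / t = 4321 / 2844 s = 1.52 A

1.52 A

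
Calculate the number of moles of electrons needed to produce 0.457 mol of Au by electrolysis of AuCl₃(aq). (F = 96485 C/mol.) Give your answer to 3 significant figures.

Au³⁺ + 3e⁻ → Au, so n(e⁻) = 3 × 0.457 = 1.371 mol

1.37 mol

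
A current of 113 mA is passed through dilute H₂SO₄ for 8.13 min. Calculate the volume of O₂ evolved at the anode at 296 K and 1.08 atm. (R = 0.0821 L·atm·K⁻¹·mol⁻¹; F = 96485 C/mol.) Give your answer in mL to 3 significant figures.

3.21 mL

Charge passed = 0.113 × 487.8 = 55.12 C
Moles of electrons = 55.12 / 96485 = 5.713×10^-4 mol
2H₂O → O₂ + 4H⁺ + 4e⁻, so n(O₂) = 5.713×10^-4 / 4 = 1.428×10^-4 mol
V = nRT/P = 1.428×10^-4 × 0.0821 × 296 / 1.08 = 0.003213 L
= 3.21 mL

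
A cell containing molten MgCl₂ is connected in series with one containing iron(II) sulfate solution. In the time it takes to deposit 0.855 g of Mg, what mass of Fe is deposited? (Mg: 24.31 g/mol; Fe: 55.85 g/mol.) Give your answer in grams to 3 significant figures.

1.96 g

n(Mg) = 0.855 / 24.31 = 0.03517 mol
Mg²⁺ + 2e⁻ → Mg, so n(e⁻) = 2 × 0.03517 = 0.07034 mol
Since the cells are in series, n(e⁻) in the Fe cell is also 0.07034 mol.
Fe²⁺ + 2e⁻ → Fe, so n(Fe) = 0.07034 / 2 = 0.03517 mol
m(Fe) = 0.03517 × 55.85 = 1.96 g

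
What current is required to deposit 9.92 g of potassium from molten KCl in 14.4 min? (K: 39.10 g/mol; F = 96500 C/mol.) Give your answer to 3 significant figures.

n(K) = 9.92 / 39.10 = 0.2537 mol
K⁺ + e⁻ → K, so n(e⁻) = 0.2537 mol
Q = 0.2537 × 96500 = 24480 C
I = Q / t = 24480 / 864 s = 28.3 A

28.3 A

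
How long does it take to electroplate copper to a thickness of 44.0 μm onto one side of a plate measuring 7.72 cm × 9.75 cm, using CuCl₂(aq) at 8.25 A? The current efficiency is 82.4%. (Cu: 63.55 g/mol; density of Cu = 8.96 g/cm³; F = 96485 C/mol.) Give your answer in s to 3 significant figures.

Plated area = 7.72 × 9.75 = 75.27 cm²
Volume = 75.27 × 44.0×10⁻⁴ cm = 0.3312 cm³
m(Cu) = 0.3312 × 8.96 = 2.968 g
n(Cu) = 2.968 / 63.55 = 0.04670 mol; n(e⁻) = 2 × 0.04670 = 0.09340 mol
Q = 0.09340 × 96485 / 0.824 = 10940 C
t = 10940 / 8.25 = 1326 s

1330 s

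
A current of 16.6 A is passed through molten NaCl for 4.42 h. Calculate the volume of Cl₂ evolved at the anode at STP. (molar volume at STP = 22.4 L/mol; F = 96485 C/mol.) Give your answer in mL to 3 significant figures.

Q = 16.6 A × 15912 s = 2.641×10^5 C
Moles of electrons = 2.641×10^5 / 96485 = 2.737 mol
2Cl⁻ → Cl₂ + 2e⁻, so n(Cl₂) = 2.737 / 2 = 1.369 mol
V = 1.369 × 22.4 = 30.67 L
= 30700 mL

30700 mL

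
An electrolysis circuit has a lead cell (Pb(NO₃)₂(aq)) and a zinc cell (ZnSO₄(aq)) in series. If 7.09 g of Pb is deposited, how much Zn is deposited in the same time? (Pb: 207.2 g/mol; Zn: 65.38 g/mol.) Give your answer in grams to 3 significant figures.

2.24 g

n(Pb) = 7.09 / 207.2 = 0.03422 mol
Pb²⁺ + 2e⁻ → Pb, so n(e⁻) = 2 × 0.03422 = 0.06844 mol
Same current for the same time ⇒ same n(e⁻) = 0.06844 mol in both cells.
Zn²⁺ + 2e⁻ → Zn, so n(Zn) = 0.06844 / 2 = 0.03422 mol
m(Zn) = 0.03422 × 65.38 = 2.24 g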